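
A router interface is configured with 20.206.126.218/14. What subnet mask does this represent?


/14 means 14 network bits, 18 host bits
Binary: 11111111111111000000000000000000
Mask: 255.252.0.0


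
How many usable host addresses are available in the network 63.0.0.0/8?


Host bits = 32 - 8 = 24
Total addresses = 2^24 = 16777216
Usable = total - 2 (network and broadcast)
Usable hosts: 16777214


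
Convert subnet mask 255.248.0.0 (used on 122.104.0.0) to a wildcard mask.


Subnet mask: 255.248.0.0
Wildcard = 255.255.255.255 - subnet mask
255 - 255 = 0
255 - 248 = 7
255 - 0 = 255
255 - 0 = 255
Wildcard: 0.7.255.255


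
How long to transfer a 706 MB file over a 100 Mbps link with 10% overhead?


Effective throughput = 100 * (1 - 10/100) = 90 Mbps
File size in Mb = 706 * 8 = 5648 Mb
Time = 5648 / 90
Time = 62.7556 seconds


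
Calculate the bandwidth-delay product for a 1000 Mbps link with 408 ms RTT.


BDP = bandwidth * RTT
= 1000 Mbps * 408 ms
= 1000 * 1e6 * 408 / 1000 bits
= 408000000 bits
= 51000000 bytes
= 49804.6875 KB
BDP = 408000000 bits (51000000 bytes)


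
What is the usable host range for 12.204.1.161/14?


Network: 12.204.0.0
Broadcast: 12.207.255.255
First usable = network + 1
Last usable = broadcast - 1
Range: 12.204.0.1 to 12.207.255.254


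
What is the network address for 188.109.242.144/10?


IP:   10111100.01101101.11110010.10010000
Mask: 11111111.11000000.00000000.00000000
AND operation:
Net:  10111100.01000000.00000000.00000000
Network: 188.64.0.0/10


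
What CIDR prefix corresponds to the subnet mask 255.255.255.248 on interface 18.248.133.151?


Binary: 11111111.11111111.11111111.11111000
Count leading 1s
Prefix: /29


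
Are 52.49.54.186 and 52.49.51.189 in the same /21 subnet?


Mask: 255.255.248.0
52.49.54.186 AND mask = 52.49.48.0
52.49.51.189 AND mask = 52.49.48.0
Yes, same subnet (52.49.48.0)


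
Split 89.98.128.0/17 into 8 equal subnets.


New prefix = 17 + 3 = 20
Each subnet has 4096 addresses
  89.98.128.0/20
  89.98.144.0/20
  89.98.160.0/20
  89.98.176.0/20
  89.98.192.0/20
  89.98.208.0/20
  89.98.224.0/20
  89.98.240.0/20
Subnets: 89.98.128.0/20, 89.98.144.0/20, 89.98.160.0/20, 89.98.176.0/20, 89.98.192.0/20, 89.98.208.0/20, 89.98.224.0/20, 89.98.240.0/20


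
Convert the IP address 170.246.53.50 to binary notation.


170 = 10101010
246 = 11110110
53 = 00110101
50 = 00110010
Binary: 10101010.11110110.00110101.00110010


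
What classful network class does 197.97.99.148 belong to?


First octet: 197
Binary: 11000101
110xxxxx -> Class C (192-223)
Class C, default mask 255.255.255.0 (/24)


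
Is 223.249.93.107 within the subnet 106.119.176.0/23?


Subnet network: 106.119.176.0
Test IP AND mask: 223.249.92.0
No, 223.249.93.107 is not in 106.119.176.0/23


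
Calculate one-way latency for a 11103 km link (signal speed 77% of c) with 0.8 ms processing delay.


Speed = 0.77 * 3e5 km/s = 231000 km/s
Propagation delay = 11103 / 231000 = 0.0481 s = 48.0649 ms
Processing delay = 0.8 ms
Total one-way latency = 48.8649 ms


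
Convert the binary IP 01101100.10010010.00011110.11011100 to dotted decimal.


01101100 = 108
10010010 = 146
00011110 = 30
11011100 = 220
IP: 108.146.30.220


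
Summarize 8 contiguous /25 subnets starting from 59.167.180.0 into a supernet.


Original prefix: /25
Number of subnets: 8 = 2^3
New prefix = 25 - 3 = 22
Supernet: 59.167.180.0/22


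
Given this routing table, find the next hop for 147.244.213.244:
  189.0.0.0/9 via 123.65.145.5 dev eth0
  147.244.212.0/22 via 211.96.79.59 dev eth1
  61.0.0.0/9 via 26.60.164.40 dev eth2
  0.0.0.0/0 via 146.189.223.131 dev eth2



Longest prefix match for 147.244.213.244:
  /9 189.0.0.0: no
  /22 147.244.212.0: MATCH
  /9 61.0.0.0: no
  /0 0.0.0.0: MATCH
Selected: next-hop 211.96.79.59 via eth1 (matched /22)


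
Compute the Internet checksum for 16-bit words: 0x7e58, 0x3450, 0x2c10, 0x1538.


Sum all words (with carry folding):
+ 0x7e58 = 0x7e58
+ 0x3450 = 0xb2a8
+ 0x2c10 = 0xdeb8
+ 0x1538 = 0xf3f0
One's complement: ~0xf3f0
Checksum = 0x0c0f


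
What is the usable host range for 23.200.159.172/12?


Network: 23.192.0.0
Broadcast: 23.207.255.255
First usable = network + 1
Last usable = broadcast - 1
Range: 23.192.0.1 to 23.207.255.254


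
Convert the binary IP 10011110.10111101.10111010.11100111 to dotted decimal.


10011110 = 158
10111101 = 189
10111010 = 186
11100111 = 231
IP: 158.189.186.231


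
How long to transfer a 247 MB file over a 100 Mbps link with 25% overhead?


Effective throughput = 100 * (1 - 25/100) = 75 Mbps
File size in Mb = 247 * 8 = 1976 Mb
Time = 1976 / 75
Time = 26.3467 seconds


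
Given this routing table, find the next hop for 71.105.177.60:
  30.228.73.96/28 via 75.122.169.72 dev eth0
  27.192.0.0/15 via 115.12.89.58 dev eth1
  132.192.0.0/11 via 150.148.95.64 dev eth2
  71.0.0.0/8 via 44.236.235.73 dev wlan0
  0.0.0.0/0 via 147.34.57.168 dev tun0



Longest prefix match for 71.105.177.60:
  /28 30.228.73.96: no
  /15 27.192.0.0: no
  /11 132.192.0.0: no
  /8 71.0.0.0: MATCH
  /0 0.0.0.0: MATCH
Selected: next-hop 44.236.235.73 via wlan0 (matched /8)


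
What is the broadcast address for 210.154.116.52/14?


Network: 210.152.0.0/14
Host bits = 18
Set all host bits to 1:
Broadcast: 210.155.255.255


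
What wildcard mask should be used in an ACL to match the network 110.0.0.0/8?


Subnet mask: 255.0.0.0
Wildcard = 255.255.255.255 - subnet mask
255 - 255 = 0
255 - 0 = 255
255 - 0 = 255
255 - 0 = 255
Wildcard: 0.255.255.255


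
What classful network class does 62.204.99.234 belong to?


First octet: 62
Binary: 00111110
0xxxxxxx -> Class A (1-126)
Class A, default mask 255.0.0.0 (/8)


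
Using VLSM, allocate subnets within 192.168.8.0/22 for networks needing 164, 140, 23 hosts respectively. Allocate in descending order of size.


164 hosts -> /24 (254 usable): 192.168.8.0/24
140 hosts -> /24 (254 usable): 192.168.9.0/24
23 hosts -> /27 (30 usable): 192.168.10.0/27
Allocation: 192.168.8.0/24 (164 hosts, 254 usable); 192.168.9.0/24 (140 hosts, 254 usable); 192.168.10.0/27 (23 hosts, 30 usable)


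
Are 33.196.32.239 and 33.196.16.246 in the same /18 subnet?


Mask: 255.255.192.0
33.196.32.239 AND mask = 33.196.0.0
33.196.16.246 AND mask = 33.196.0.0
Yes, same subnet (33.196.0.0)


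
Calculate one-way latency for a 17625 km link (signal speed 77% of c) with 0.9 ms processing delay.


Speed = 0.77 * 3e5 km/s = 231000 km/s
Propagation delay = 17625 / 231000 = 0.0763 s = 76.2987 ms
Processing delay = 0.9 ms
Total one-way latency = 77.1987 ms


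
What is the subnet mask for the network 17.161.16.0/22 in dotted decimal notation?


/22 means 22 network bits, 10 host bits
Binary: 11111111111111111111110000000000
Mask: 255.255.252.0


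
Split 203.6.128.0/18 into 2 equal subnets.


New prefix = 18 + 1 = 19
Each subnet has 8192 addresses
  203.6.128.0/19
  203.6.160.0/19
Subnets: 203.6.128.0/19, 203.6.160.0/19


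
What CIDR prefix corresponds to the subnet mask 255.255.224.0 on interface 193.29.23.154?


Binary: 11111111.11111111.11100000.00000000
Count leading 1s
Prefix: /19


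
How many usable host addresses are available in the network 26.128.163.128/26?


Host bits = 32 - 26 = 6
Total addresses = 2^6 = 64
Usable = total - 2 (network and broadcast)
Usable hosts: 62


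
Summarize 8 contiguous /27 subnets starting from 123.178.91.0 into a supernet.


Original prefix: /27
Number of subnets: 8 = 2^3
New prefix = 27 - 3 = 24
Supernet: 123.178.91.0/24


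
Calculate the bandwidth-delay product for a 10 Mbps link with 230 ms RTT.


BDP = bandwidth * RTT
= 10 Mbps * 230 ms
= 10 * 1e6 * 230 / 1000 bits
= 2300000 bits
= 287500 bytes
= 280.7617 KB
BDP = 2300000 bits (287500 bytes)


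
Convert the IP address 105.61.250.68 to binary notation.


105 = 01101001
61 = 00111101
250 = 11111010
68 = 01000100
Binary: 01101001.00111101.11111010.01000100


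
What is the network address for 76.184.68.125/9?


IP:   01001100.10111000.01000100.01111101
Mask: 11111111.10000000.00000000.00000000
AND operation:
Net:  01001100.10000000.00000000.00000000
Network: 76.128.0.0/9


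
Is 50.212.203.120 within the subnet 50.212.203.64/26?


Subnet network: 50.212.203.64
Test IP AND mask: 50.212.203.64
Yes, 50.212.203.120 is in 50.212.203.64/26


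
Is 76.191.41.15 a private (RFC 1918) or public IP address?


RFC 1918 private ranges:
  10.0.0.0/8 (10.0.0.0 - 10.255.255.255)
  172.16.0.0/12 (172.16.0.0 - 172.31.255.255)
  192.168.0.0/16 (192.168.0.0 - 192.168.255.255)
Public (not in any RFC 1918 range)


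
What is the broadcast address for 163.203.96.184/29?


Network: 163.203.96.184/29
Host bits = 3
Set all host bits to 1:
Broadcast: 163.203.96.191


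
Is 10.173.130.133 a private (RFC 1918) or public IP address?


RFC 1918 private ranges:
  10.0.0.0/8 (10.0.0.0 - 10.255.255.255)
  172.16.0.0/12 (172.16.0.0 - 172.31.255.255)
  192.168.0.0/16 (192.168.0.0 - 192.168.255.255)
Private (in 10.0.0.0/8)


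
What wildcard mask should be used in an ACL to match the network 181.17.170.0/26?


Subnet mask: 255.255.255.192
Wildcard = 255.255.255.255 - subnet mask
255 - 255 = 0
255 - 255 = 0
255 - 255 = 0
255 - 192 = 63
Wildcard: 0.0.0.63


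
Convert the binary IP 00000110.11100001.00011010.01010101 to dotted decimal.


00000110 = 6
11100001 = 225
00011010 = 26
01010101 = 85
IP: 6.225.26.85


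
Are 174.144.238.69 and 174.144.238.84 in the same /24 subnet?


Mask: 255.255.255.0
174.144.238.69 AND mask = 174.144.238.0
174.144.238.84 AND mask = 174.144.238.0
Yes, same subnet (174.144.238.0)


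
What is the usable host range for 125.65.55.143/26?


Network: 125.65.55.128
Broadcast: 125.65.55.191
First usable = network + 1
Last usable = broadcast - 1
Range: 125.65.55.129 to 125.65.55.190


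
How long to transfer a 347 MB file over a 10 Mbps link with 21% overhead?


Effective throughput = 10 * (1 - 21/100) = 7.9 Mbps
File size in Mb = 347 * 8 = 2776 Mb
Time = 2776 / 7.9
Time = 351.3924 seconds


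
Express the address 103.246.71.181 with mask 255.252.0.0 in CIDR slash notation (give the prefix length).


Binary: 11111111.11111100.00000000.00000000
Count leading 1s
Prefix: /14


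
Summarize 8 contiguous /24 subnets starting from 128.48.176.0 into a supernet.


Original prefix: /24
Number of subnets: 8 = 2^3
New prefix = 24 - 3 = 21
Supernet: 128.48.176.0/21


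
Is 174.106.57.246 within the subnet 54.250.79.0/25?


Subnet network: 54.250.79.0
Test IP AND mask: 174.106.57.128
No, 174.106.57.246 is not in 54.250.79.0/25


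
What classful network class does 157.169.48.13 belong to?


First octet: 157
Binary: 10011101
10xxxxxx -> Class B (128-191)
Class B, default mask 255.255.0.0 (/16)


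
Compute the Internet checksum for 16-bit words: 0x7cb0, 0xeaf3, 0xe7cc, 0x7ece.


Sum all words (with carry folding):
+ 0x7cb0 = 0x7cb0
+ 0xeaf3 = 0x67a4
+ 0xe7cc = 0x4f71
+ 0x7ece = 0xce3f
One's complement: ~0xce3f
Checksum = 0x31c0


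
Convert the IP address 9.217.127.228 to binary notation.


9 = 00001001
217 = 11011001
127 = 01111111
228 = 11100100
Binary: 00001001.11011001.01111111.11100100


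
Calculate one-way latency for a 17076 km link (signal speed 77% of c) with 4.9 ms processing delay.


Speed = 0.77 * 3e5 km/s = 231000 km/s
Propagation delay = 17076 / 231000 = 0.0739 s = 73.9221 ms
Processing delay = 4.9 ms
Total one-way latency = 78.8221 ms


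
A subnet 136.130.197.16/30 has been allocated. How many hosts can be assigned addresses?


Host bits = 32 - 30 = 2
Total addresses = 2^2 = 4
Usable = total - 2 (network and broadcast)
Usable hosts: 2


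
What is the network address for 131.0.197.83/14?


IP:   10000011.00000000.11000101.01010011
Mask: 11111111.11111100.00000000.00000000
AND operation:
Net:  10000011.00000000.00000000.00000000
Network: 131.0.0.0/14


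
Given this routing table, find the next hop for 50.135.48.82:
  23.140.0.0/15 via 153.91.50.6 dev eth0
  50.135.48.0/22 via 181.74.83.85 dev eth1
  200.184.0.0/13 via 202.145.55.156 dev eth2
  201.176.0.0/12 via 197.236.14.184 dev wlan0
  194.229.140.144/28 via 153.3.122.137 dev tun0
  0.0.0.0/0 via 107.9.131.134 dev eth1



Longest prefix match for 50.135.48.82:
  /15 23.140.0.0: no
  /22 50.135.48.0: MATCH
  /13 200.184.0.0: no
  /12 201.176.0.0: no
  /28 194.229.140.144: no
  /0 0.0.0.0: MATCH
Selected: next-hop 181.74.83.85 via eth1 (matched /22)


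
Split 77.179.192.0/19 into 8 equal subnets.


New prefix = 19 + 3 = 22
Each subnet has 1024 addresses
  77.179.192.0/22
  77.179.196.0/22
  77.179.200.0/22
  77.179.204.0/22
  77.179.208.0/22
  77.179.212.0/22
  77.179.216.0/22
  77.179.220.0/22
Subnets: 77.179.192.0/22, 77.179.196.0/22, 77.179.200.0/22, 77.179.204.0/22, 77.179.208.0/22, 77.179.212.0/22, 77.179.216.0/22, 77.179.220.0/22


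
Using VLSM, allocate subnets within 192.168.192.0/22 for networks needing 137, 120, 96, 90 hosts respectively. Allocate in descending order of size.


137 hosts -> /24 (254 usable): 192.168.192.0/24
120 hosts -> /25 (126 usable): 192.168.193.0/25
96 hosts -> /25 (126 usable): 192.168.193.128/25
90 hosts -> /25 (126 usable): 192.168.194.0/25
Allocation: 192.168.192.0/24 (137 hosts, 254 usable); 192.168.193.0/25 (120 hosts, 126 usable); 192.168.193.128/25 (96 hosts, 126 usable); 192.168.194.0/25 (90 hosts, 126 usable)


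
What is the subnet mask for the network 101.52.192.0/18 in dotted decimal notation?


/18 means 18 network bits, 14 host bits
Binary: 11111111111111111100000000000000
Mask: 255.255.192.0


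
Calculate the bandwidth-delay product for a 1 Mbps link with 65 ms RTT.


BDP = bandwidth * RTT
= 1 Mbps * 65 ms
= 1 * 1e6 * 65 / 1000 bits
= 65000 bits
= 8125 bytes
= 7.9346 KB
BDP = 65000 bits (8125 bytes)


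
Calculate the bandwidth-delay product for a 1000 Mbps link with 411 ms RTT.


BDP = bandwidth * RTT
= 1000 Mbps * 411 ms
= 1000 * 1e6 * 411 / 1000 bits
= 411000000 bits
= 51375000 bytes
= 50170.8984 KB
BDP = 411000000 bits (51375000 bytes)


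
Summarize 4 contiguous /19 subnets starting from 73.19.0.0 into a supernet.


Original prefix: /19
Number of subnets: 4 = 2^2
New prefix = 19 - 2 = 17
Supernet: 73.19.0.0/17


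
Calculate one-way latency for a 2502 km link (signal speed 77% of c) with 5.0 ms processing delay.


Speed = 0.77 * 3e5 km/s = 231000 km/s
Propagation delay = 2502 / 231000 = 0.0108 s = 10.8312 ms
Processing delay = 5.0 ms
Total one-way latency = 15.8312 ms


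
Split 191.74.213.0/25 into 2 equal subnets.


New prefix = 25 + 1 = 26
Each subnet has 64 addresses
  191.74.213.0/26
  191.74.213.64/26
Subnets: 191.74.213.0/26, 191.74.213.64/26


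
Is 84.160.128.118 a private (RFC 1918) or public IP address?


RFC 1918 private ranges:
  10.0.0.0/8 (10.0.0.0 - 10.255.255.255)
  172.16.0.0/12 (172.16.0.0 - 172.31.255.255)
  192.168.0.0/16 (192.168.0.0 - 192.168.255.255)
Public (not in any RFC 1918 range)


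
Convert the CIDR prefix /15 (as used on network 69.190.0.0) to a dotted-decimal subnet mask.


/15 means 15 network bits, 17 host bits
Binary: 11111111111111100000000000000000
Mask: 255.254.0.0


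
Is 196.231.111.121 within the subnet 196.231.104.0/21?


Subnet network: 196.231.104.0
Test IP AND mask: 196.231.104.0
Yes, 196.231.111.121 is in 196.231.104.0/21


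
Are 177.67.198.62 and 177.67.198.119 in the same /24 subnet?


Mask: 255.255.255.0
177.67.198.62 AND mask = 177.67.198.0
177.67.198.119 AND mask = 177.67.198.0
Yes, same subnet (177.67.198.0)


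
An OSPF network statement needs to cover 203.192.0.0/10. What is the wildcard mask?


Subnet mask: 255.192.0.0
Wildcard = 255.255.255.255 - subnet mask
255 - 255 = 0
255 - 192 = 63
255 - 0 = 255
255 - 0 = 255
Wildcard: 0.63.255.255


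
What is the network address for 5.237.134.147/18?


IP:   00000101.11101101.10000110.10010011
Mask: 11111111.11111111.11000000.00000000
AND operation:
Net:  00000101.11101101.10000000.00000000
Network: 5.237.128.0/18


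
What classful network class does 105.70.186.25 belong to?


First octet: 105
Binary: 01101001
0xxxxxxx -> Class A (1-126)
Class A, default mask 255.0.0.0 (/8)


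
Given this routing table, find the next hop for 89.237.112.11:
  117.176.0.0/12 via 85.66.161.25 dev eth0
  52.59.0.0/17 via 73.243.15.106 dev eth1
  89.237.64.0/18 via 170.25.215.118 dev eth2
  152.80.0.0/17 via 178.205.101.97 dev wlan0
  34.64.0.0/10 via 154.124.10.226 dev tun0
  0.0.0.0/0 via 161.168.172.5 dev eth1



Longest prefix match for 89.237.112.11:
  /12 117.176.0.0: no
  /17 52.59.0.0: no
  /18 89.237.64.0: MATCH
  /17 152.80.0.0: no
  /10 34.64.0.0: no
  /0 0.0.0.0: MATCH
Selected: next-hop 170.25.215.118 via eth2 (matched /18)


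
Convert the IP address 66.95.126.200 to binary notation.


66 = 01000010
95 = 01011111
126 = 01111110
200 = 11001000
Binary: 01000010.01011111.01111110.11001000


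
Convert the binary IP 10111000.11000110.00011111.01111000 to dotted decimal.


10111000 = 184
11000110 = 198
00011111 = 31
01111000 = 120
IP: 184.198.31.120


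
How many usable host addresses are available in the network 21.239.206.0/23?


Host bits = 32 - 23 = 9
Total addresses = 2^9 = 512
Usable = total - 2 (network and broadcast)
Usable hosts: 510


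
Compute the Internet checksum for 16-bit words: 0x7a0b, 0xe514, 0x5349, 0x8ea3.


Sum all words (with carry folding):
+ 0x7a0b = 0x7a0b
+ 0xe514 = 0x5f20
+ 0x5349 = 0xb269
+ 0x8ea3 = 0x410d
One's complement: ~0x410d
Checksum = 0xbef2


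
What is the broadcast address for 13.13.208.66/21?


Network: 13.13.208.0/21
Host bits = 11
Set all host bits to 1:
Broadcast: 13.13.215.255


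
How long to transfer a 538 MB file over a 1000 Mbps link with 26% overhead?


Effective throughput = 1000 * (1 - 26/100) = 740 Mbps
File size in Mb = 538 * 8 = 4304 Mb
Time = 4304 / 740
Time = 5.8162 seconds


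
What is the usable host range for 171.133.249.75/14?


Network: 171.132.0.0
Broadcast: 171.135.255.255
First usable = network + 1
Last usable = broadcast - 1
Range: 171.132.0.1 to 171.135.255.254


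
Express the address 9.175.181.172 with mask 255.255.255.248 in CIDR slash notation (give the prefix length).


Binary: 11111111.11111111.11111111.11111000
Count leading 1s
Prefix: /29


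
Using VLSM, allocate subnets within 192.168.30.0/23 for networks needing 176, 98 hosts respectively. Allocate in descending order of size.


176 hosts -> /24 (254 usable): 192.168.30.0/24
98 hosts -> /25 (126 usable): 192.168.31.0/25
Allocation: 192.168.30.0/24 (176 hosts, 254 usable); 192.168.31.0/25 (98 hosts, 126 usable)


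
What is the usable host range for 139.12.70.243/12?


Network: 139.0.0.0
Broadcast: 139.15.255.255
First usable = network + 1
Last usable = broadcast - 1
Range: 139.0.0.1 to 139.15.255.254


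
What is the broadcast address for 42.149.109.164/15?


Network: 42.148.0.0/15
Host bits = 17
Set all host bits to 1:
Broadcast: 42.149.255.255


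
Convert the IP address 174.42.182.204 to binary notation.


174 = 10101110
42 = 00101010
182 = 10110110
204 = 11001100
Binary: 10101110.00101010.10110110.11001100


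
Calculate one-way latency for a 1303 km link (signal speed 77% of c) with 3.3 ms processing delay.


Speed = 0.77 * 3e5 km/s = 231000 km/s
Propagation delay = 1303 / 231000 = 0.0056 s = 5.6407 ms
Processing delay = 3.3 ms
Total one-way latency = 8.9407 ms


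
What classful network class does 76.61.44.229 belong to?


First octet: 76
Binary: 01001100
0xxxxxxx -> Class A (1-126)
Class A, default mask 255.0.0.0 (/8)


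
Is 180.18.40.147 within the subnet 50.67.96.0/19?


Subnet network: 50.67.96.0
Test IP AND mask: 180.18.32.0
No, 180.18.40.147 is not in 50.67.96.0/19


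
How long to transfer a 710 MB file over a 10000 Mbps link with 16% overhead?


Effective throughput = 10000 * (1 - 16/100) = 8400 Mbps
File size in Mb = 710 * 8 = 5680 Mb
Time = 5680 / 8400
Time = 0.6762 seconds


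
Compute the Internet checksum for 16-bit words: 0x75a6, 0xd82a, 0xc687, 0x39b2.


Sum all words (with carry folding):
+ 0x75a6 = 0x75a6
+ 0xd82a = 0x4dd1
+ 0xc687 = 0x1459
+ 0x39b2 = 0x4e0b
One's complement: ~0x4e0b
Checksum = 0xb1f4


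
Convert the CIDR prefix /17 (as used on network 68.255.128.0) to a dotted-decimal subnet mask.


/17 means 17 network bits, 15 host bits
Binary: 11111111111111111000000000000000
Mask: 255.255.128.0


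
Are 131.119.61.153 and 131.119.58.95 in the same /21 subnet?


Mask: 255.255.248.0
131.119.61.153 AND mask = 131.119.56.0
131.119.58.95 AND mask = 131.119.56.0
Yes, same subnet (131.119.56.0)


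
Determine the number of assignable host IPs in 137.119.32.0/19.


Host bits = 32 - 19 = 13
Total addresses = 2^13 = 8192
Usable = total - 2 (network and broadcast)
Usable hosts: 8190


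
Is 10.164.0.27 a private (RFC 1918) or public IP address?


RFC 1918 private ranges:
  10.0.0.0/8 (10.0.0.0 - 10.255.255.255)
  172.16.0.0/12 (172.16.0.0 - 172.31.255.255)
  192.168.0.0/16 (192.168.0.0 - 192.168.255.255)
Private (in 10.0.0.0/8)


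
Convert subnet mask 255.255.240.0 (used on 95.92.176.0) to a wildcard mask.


Subnet mask: 255.255.240.0
Wildcard = 255.255.255.255 - subnet mask
255 - 255 = 0
255 - 255 = 0
255 - 240 = 15
255 - 0 = 255
Wildcard: 0.0.15.255


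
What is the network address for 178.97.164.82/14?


IP:   10110010.01100001.10100100.01010010
Mask: 11111111.11111100.00000000.00000000
AND operation:
Net:  10110010.01100000.00000000.00000000
Network: 178.96.0.0/14


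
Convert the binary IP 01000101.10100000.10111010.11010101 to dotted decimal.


01000101 = 69
10100000 = 160
10111010 = 186
11010101 = 213
IP: 69.160.186.213


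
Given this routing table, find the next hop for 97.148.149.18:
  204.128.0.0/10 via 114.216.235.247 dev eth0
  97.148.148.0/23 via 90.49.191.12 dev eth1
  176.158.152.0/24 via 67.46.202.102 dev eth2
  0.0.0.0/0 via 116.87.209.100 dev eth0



Longest prefix match for 97.148.149.18:
  /10 204.128.0.0: no
  /23 97.148.148.0: MATCH
  /24 176.158.152.0: no
  /0 0.0.0.0: MATCH
Selected: next-hop 90.49.191.12 via eth1 (matched /23)


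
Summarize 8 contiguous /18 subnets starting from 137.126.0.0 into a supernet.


Original prefix: /18
Number of subnets: 8 = 2^3
New prefix = 18 - 3 = 15
Supernet: 137.126.0.0/15


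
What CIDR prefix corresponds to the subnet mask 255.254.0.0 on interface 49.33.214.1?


Binary: 11111111.11111110.00000000.00000000
Count leading 1s
Prefix: /15


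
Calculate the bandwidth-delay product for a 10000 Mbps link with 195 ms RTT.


BDP = bandwidth * RTT
= 10000 Mbps * 195 ms
= 10000 * 1e6 * 195 / 1000 bits
= 1950000000 bits
= 243750000 bytes
= 238037.1094 KB
BDP = 1950000000 bits (243750000 bytes)


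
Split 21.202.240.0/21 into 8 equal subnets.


New prefix = 21 + 3 = 24
Each subnet has 256 addresses
  21.202.240.0/24
  21.202.241.0/24
  21.202.242.0/24
  21.202.243.0/24
  21.202.244.0/24
  21.202.245.0/24
  21.202.246.0/24
  21.202.247.0/24
Subnets: 21.202.240.0/24, 21.202.241.0/24, 21.202.242.0/24, 21.202.243.0/24, 21.202.244.0/24, 21.202.245.0/24, 21.202.246.0/24, 21.202.247.0/24


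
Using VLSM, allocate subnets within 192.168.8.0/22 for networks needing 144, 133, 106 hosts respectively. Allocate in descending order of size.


144 hosts -> /24 (254 usable): 192.168.8.0/24
133 hosts -> /24 (254 usable): 192.168.9.0/24
106 hosts -> /25 (126 usable): 192.168.10.0/25
Allocation: 192.168.8.0/24 (144 hosts, 254 usable); 192.168.9.0/24 (133 hosts, 254 usable); 192.168.10.0/25 (106 hosts, 126 usable)


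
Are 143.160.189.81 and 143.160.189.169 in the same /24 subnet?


Mask: 255.255.255.0
143.160.189.81 AND mask = 143.160.189.0
143.160.189.169 AND mask = 143.160.189.0
Yes, same subnet (143.160.189.0)


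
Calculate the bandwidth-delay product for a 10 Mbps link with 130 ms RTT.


BDP = bandwidth * RTT
= 10 Mbps * 130 ms
= 10 * 1e6 * 130 / 1000 bits
= 1300000 bits
= 162500 bytes
= 158.6914 KB
BDP = 1300000 bits (162500 bytes)


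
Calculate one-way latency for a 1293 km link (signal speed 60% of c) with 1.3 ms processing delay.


Speed = 0.6 * 3e5 km/s = 180000 km/s
Propagation delay = 1293 / 180000 = 0.0072 s = 7.1833 ms
Processing delay = 1.3 ms
Total one-way latency = 8.4833 ms


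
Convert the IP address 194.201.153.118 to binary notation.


194 = 11000010
201 = 11001001
153 = 10011001
118 = 01110110
Binary: 11000010.11001001.10011001.01110110


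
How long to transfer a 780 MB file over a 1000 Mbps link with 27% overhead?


Effective throughput = 1000 * (1 - 27/100) = 730 Mbps
File size in Mb = 780 * 8 = 6240 Mb
Time = 6240 / 730
Time = 8.5479 seconds


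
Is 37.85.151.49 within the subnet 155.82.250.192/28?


Subnet network: 155.82.250.192
Test IP AND mask: 37.85.151.48
No, 37.85.151.49 is not in 155.82.250.192/28


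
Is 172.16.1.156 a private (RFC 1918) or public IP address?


RFC 1918 private ranges:
  10.0.0.0/8 (10.0.0.0 - 10.255.255.255)
  172.16.0.0/12 (172.16.0.0 - 172.31.255.255)
  192.168.0.0/16 (192.168.0.0 - 192.168.255.255)
Private (in 172.16.0.0/12)


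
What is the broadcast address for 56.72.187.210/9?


Network: 56.0.0.0/9
Host bits = 23
Set all host bits to 1:
Broadcast: 56.127.255.255


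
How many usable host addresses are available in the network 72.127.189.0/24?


Host bits = 32 - 24 = 8
Total addresses = 2^8 = 256
Usable = total - 2 (network and broadcast)
Usable hosts: 254


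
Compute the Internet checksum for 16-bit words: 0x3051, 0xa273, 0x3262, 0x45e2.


Sum all words (with carry folding):
+ 0x3051 = 0x3051
+ 0xa273 = 0xd2c4
+ 0x3262 = 0x0527
+ 0x45e2 = 0x4b09
One's complement: ~0x4b09
Checksum = 0xb4f6


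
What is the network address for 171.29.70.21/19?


IP:   10101011.00011101.01000110.00010101
Mask: 11111111.11111111.11100000.00000000
AND operation:
Net:  10101011.00011101.01000000.00000000
Network: 171.29.64.0/19


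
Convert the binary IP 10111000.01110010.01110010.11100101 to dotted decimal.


10111000 = 184
01110010 = 114
01110010 = 114
11100101 = 229
IP: 184.114.114.229


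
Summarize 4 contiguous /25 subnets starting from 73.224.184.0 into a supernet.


Original prefix: /25
Number of subnets: 4 = 2^2
New prefix = 25 - 2 = 23
Supernet: 73.224.184.0/23


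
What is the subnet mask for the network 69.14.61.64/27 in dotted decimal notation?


/27 means 27 network bits, 5 host bits
Binary: 11111111111111111111111111100000
Mask: 255.255.255.224


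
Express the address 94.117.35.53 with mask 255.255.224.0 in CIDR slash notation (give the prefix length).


Binary: 11111111.11111111.11100000.00000000
Count leading 1s
Prefix: /19


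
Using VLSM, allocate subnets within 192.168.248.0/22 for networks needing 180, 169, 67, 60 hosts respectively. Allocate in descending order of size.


180 hosts -> /24 (254 usable): 192.168.248.0/24
169 hosts -> /24 (254 usable): 192.168.249.0/24
67 hosts -> /25 (126 usable): 192.168.250.0/25
60 hosts -> /26 (62 usable): 192.168.250.128/26
Allocation: 192.168.248.0/24 (180 hosts, 254 usable); 192.168.249.0/24 (169 hosts, 254 usable); 192.168.250.0/25 (67 hosts, 126 usable); 192.168.250.128/26 (60 hosts, 62 usable)


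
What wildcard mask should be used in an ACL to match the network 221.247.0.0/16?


Subnet mask: 255.255.0.0
Wildcard = 255.255.255.255 - subnet mask
255 - 255 = 0
255 - 255 = 0
255 - 0 = 255
255 - 0 = 255
Wildcard: 0.0.255.255


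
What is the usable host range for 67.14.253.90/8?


Network: 67.0.0.0
Broadcast: 67.255.255.255
First usable = network + 1
Last usable = broadcast - 1
Range: 67.0.0.1 to 67.255.255.254


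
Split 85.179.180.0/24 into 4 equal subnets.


New prefix = 24 + 2 = 26
Each subnet has 64 addresses
  85.179.180.0/26
  85.179.180.64/26
  85.179.180.128/26
  85.179.180.192/26
Subnets: 85.179.180.0/26, 85.179.180.64/26, 85.179.180.128/26, 85.179.180.192/26


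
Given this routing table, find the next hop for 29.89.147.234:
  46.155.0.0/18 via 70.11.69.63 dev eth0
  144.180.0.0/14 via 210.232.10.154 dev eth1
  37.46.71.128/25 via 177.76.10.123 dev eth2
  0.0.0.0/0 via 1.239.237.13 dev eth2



Longest prefix match for 29.89.147.234:
  /18 46.155.0.0: no
  /14 144.180.0.0: no
  /25 37.46.71.128: no
  /0 0.0.0.0: MATCH
Selected: next-hop 1.239.237.13 via eth2 (matched /0)


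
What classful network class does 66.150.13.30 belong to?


First octet: 66
Binary: 01000010
0xxxxxxx -> Class A (1-126)
Class A, default mask 255.0.0.0 (/8)


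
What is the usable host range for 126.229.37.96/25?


Network: 126.229.37.0
Broadcast: 126.229.37.127
First usable = network + 1
Last usable = broadcast - 1
Range: 126.229.37.1 to 126.229.37.126


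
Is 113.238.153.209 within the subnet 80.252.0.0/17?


Subnet network: 80.252.0.0
Test IP AND mask: 113.238.128.0
No, 113.238.153.209 is not in 80.252.0.0/17


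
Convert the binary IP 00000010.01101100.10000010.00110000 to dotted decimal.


00000010 = 2
01101100 = 108
10000010 = 130
00110000 = 48
IP: 2.108.130.48


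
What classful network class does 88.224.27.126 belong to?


First octet: 88
Binary: 01011000
0xxxxxxx -> Class A (1-126)
Class A, default mask 255.0.0.0 (/8)


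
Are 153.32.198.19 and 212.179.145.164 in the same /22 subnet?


Mask: 255.255.252.0
153.32.198.19 AND mask = 153.32.196.0
212.179.145.164 AND mask = 212.179.144.0
No, different subnets (153.32.196.0 vs 212.179.144.0)


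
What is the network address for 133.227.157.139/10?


IP:   10000101.11100011.10011101.10001011
Mask: 11111111.11000000.00000000.00000000
AND operation:
Net:  10000101.11000000.00000000.00000000
Network: 133.192.0.0/10


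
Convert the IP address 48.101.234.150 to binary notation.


48 = 00110000
101 = 01100101
234 = 11101010
150 = 10010110
Binary: 00110000.01100101.11101010.10010110


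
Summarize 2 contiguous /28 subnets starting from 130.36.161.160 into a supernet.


Original prefix: /28
Number of subnets: 2 = 2^1
New prefix = 28 - 1 = 27
Supernet: 130.36.161.160/27


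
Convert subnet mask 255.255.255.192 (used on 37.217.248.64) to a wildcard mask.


Subnet mask: 255.255.255.192
Wildcard = 255.255.255.255 - subnet mask
255 - 255 = 0
255 - 255 = 0
255 - 255 = 0
255 - 192 = 63
Wildcard: 0.0.0.63


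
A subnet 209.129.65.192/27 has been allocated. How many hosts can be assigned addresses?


Host bits = 32 - 27 = 5
Total addresses = 2^5 = 32
Usable = total - 2 (network and broadcast)
Usable hosts: 30


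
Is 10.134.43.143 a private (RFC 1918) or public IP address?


RFC 1918 private ranges:
  10.0.0.0/8 (10.0.0.0 - 10.255.255.255)
  172.16.0.0/12 (172.16.0.0 - 172.31.255.255)
  192.168.0.0/16 (192.168.0.0 - 192.168.255.255)
Private (in 10.0.0.0/8)


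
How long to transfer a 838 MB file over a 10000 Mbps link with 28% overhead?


Effective throughput = 10000 * (1 - 28/100) = 7200 Mbps
File size in Mb = 838 * 8 = 6704 Mb
Time = 6704 / 7200
Time = 0.9311 seconds


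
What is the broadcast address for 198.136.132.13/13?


Network: 198.136.0.0/13
Host bits = 19
Set all host bits to 1:
Broadcast: 198.143.255.255


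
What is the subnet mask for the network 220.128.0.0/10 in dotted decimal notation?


/10 means 10 network bits, 22 host bits
Binary: 11111111110000000000000000000000
Mask: 255.192.0.0


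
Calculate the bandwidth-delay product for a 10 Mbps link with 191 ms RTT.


BDP = bandwidth * RTT
= 10 Mbps * 191 ms
= 10 * 1e6 * 191 / 1000 bits
= 1910000 bits
= 238750 bytes
= 233.1543 KB
BDP = 1910000 bits (238750 bytes)


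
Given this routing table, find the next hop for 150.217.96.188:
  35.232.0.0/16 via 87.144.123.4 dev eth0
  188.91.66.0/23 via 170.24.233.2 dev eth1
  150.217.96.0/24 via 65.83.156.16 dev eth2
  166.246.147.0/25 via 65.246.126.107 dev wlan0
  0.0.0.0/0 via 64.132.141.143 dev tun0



Longest prefix match for 150.217.96.188:
  /16 35.232.0.0: no
  /23 188.91.66.0: no
  /24 150.217.96.0: MATCH
  /25 166.246.147.0: no
  /0 0.0.0.0: MATCH
Selected: next-hop 65.83.156.16 via eth2 (matched /24)


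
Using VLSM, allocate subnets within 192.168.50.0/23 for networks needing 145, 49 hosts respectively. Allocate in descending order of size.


145 hosts -> /24 (254 usable): 192.168.50.0/24
49 hosts -> /26 (62 usable): 192.168.51.0/26
Allocation: 192.168.50.0/24 (145 hosts, 254 usable); 192.168.51.0/26 (49 hosts, 62 usable)


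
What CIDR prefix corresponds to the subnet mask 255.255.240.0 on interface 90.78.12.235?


Binary: 11111111.11111111.11110000.00000000
Count leading 1s
Prefix: /20


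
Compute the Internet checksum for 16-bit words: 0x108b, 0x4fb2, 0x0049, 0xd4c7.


Sum all words (with carry folding):
+ 0x108b = 0x108b
+ 0x4fb2 = 0x603d
+ 0x0049 = 0x6086
+ 0xd4c7 = 0x354e
One's complement: ~0x354e
Checksum = 0xcab1


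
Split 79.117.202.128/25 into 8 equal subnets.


New prefix = 25 + 3 = 28
Each subnet has 16 addresses
  79.117.202.128/28
  79.117.202.144/28
  79.117.202.160/28
  79.117.202.176/28
  79.117.202.192/28
  79.117.202.208/28
  79.117.202.224/28
  79.117.202.240/28
Subnets: 79.117.202.128/28, 79.117.202.144/28, 79.117.202.160/28, 79.117.202.176/28, 79.117.202.192/28, 79.117.202.208/28, 79.117.202.224/28, 79.117.202.240/28


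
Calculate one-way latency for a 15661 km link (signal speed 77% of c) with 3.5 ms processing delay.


Speed = 0.77 * 3e5 km/s = 231000 km/s
Propagation delay = 15661 / 231000 = 0.0678 s = 67.7965 ms
Processing delay = 3.5 ms
Total one-way latency = 71.2965 ms


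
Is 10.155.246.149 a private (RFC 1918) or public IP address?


RFC 1918 private ranges:
  10.0.0.0/8 (10.0.0.0 - 10.255.255.255)
  172.16.0.0/12 (172.16.0.0 - 172.31.255.255)
  192.168.0.0/16 (192.168.0.0 - 192.168.255.255)
Private (in 10.0.0.0/8)


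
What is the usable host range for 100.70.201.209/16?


Network: 100.70.0.0
Broadcast: 100.70.255.255
First usable = network + 1
Last usable = broadcast - 1
Range: 100.70.0.1 to 100.70.255.254


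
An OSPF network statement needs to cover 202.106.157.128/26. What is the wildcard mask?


Subnet mask: 255.255.255.192
Wildcard = 255.255.255.255 - subnet mask
255 - 255 = 0
255 - 255 = 0
255 - 255 = 0
255 - 192 = 63
Wildcard: 0.0.0.63


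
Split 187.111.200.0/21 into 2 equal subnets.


New prefix = 21 + 1 = 22
Each subnet has 1024 addresses
  187.111.200.0/22
  187.111.204.0/22
Subnets: 187.111.200.0/22, 187.111.204.0/22


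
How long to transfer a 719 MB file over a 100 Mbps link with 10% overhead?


Effective throughput = 100 * (1 - 10/100) = 90 Mbps
File size in Mb = 719 * 8 = 5752 Mb
Time = 5752 / 90
Time = 63.9111 seconds


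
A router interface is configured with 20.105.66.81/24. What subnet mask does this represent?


/24 means 24 network bits, 8 host bits
Binary: 11111111111111111111111100000000
Mask: 255.255.255.0


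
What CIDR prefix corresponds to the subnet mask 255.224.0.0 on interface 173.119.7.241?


Binary: 11111111.11100000.00000000.00000000
Count leading 1s
Prefix: /11


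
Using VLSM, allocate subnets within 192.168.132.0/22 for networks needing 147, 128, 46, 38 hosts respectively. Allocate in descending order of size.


147 hosts -> /24 (254 usable): 192.168.132.0/24
128 hosts -> /24 (254 usable): 192.168.133.0/24
46 hosts -> /26 (62 usable): 192.168.134.0/26
38 hosts -> /26 (62 usable): 192.168.134.64/26
Allocation: 192.168.132.0/24 (147 hosts, 254 usable); 192.168.133.0/24 (128 hosts, 254 usable); 192.168.134.0/26 (46 hosts, 62 usable); 192.168.134.64/26 (38 hosts, 62 usable)


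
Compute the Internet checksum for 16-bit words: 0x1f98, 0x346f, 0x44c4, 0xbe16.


Sum all words (with carry folding):
+ 0x1f98 = 0x1f98
+ 0x346f = 0x5407
+ 0x44c4 = 0x98cb
+ 0xbe16 = 0x56e2
One's complement: ~0x56e2
Checksum = 0xa91d


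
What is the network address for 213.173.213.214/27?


IP:   11010101.10101101.11010101.11010110
Mask: 11111111.11111111.11111111.11100000
AND operation:
Net:  11010101.10101101.11010101.11000000
Network: 213.173.213.192/27


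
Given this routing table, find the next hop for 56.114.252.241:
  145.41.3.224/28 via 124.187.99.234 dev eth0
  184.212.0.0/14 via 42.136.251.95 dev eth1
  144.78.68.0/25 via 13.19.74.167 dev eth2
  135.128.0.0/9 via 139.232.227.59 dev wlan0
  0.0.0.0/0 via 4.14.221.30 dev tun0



Longest prefix match for 56.114.252.241:
  /28 145.41.3.224: no
  /14 184.212.0.0: no
  /25 144.78.68.0: no
  /9 135.128.0.0: no
  /0 0.0.0.0: MATCH
Selected: next-hop 4.14.221.30 via tun0 (matched /0)


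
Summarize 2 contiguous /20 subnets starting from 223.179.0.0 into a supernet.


Original prefix: /20
Number of subnets: 2 = 2^1
New prefix = 20 - 1 = 19
Supernet: 223.179.0.0/19


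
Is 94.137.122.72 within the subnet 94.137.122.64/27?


Subnet network: 94.137.122.64
Test IP AND mask: 94.137.122.64
Yes, 94.137.122.72 is in 94.137.122.64/27


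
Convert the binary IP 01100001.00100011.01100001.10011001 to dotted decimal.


01100001 = 97
00100011 = 35
01100001 = 97
10011001 = 153
IP: 97.35.97.153


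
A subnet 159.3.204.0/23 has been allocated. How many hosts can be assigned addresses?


Host bits = 32 - 23 = 9
Total addresses = 2^9 = 512
Usable = total - 2 (network and broadcast)
Usable hosts: 510


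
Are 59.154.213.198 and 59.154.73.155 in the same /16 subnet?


Mask: 255.255.0.0
59.154.213.198 AND mask = 59.154.0.0
59.154.73.155 AND mask = 59.154.0.0
Yes, same subnet (59.154.0.0)


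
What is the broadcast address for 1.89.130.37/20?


Network: 1.89.128.0/20
Host bits = 12
Set all host bits to 1:
Broadcast: 1.89.143.255


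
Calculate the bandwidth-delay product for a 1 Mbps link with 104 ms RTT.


BDP = bandwidth * RTT
= 1 Mbps * 104 ms
= 1 * 1e6 * 104 / 1000 bits
= 104000 bits
= 13000 bytes
= 12.6953 KB
BDP = 104000 bits (13000 bytes)


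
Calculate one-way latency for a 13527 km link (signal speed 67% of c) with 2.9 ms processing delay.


Speed = 0.67 * 3e5 km/s = 201000 km/s
Propagation delay = 13527 / 201000 = 0.0673 s = 67.2985 ms
Processing delay = 2.9 ms
Total one-way latency = 70.1985 ms


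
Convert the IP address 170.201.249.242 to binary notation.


170 = 10101010
201 = 11001001
249 = 11111001
242 = 11110010
Binary: 10101010.11001001.11111001.11110010


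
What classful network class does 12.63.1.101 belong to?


First octet: 12
Binary: 00001100
0xxxxxxx -> Class A (1-126)
Class A, default mask 255.0.0.0 (/8)


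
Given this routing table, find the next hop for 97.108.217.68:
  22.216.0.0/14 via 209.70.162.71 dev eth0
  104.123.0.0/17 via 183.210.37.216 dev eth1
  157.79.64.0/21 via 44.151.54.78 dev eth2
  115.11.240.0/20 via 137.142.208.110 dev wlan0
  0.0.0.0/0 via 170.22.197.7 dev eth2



Longest prefix match for 97.108.217.68:
  /14 22.216.0.0: no
  /17 104.123.0.0: no
  /21 157.79.64.0: no
  /20 115.11.240.0: no
  /0 0.0.0.0: MATCH
Selected: next-hop 170.22.197.7 via eth2 (matched /0)


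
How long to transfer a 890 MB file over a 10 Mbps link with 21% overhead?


Effective throughput = 10 * (1 - 21/100) = 7.9 Mbps
File size in Mb = 890 * 8 = 7120 Mb
Time = 7120 / 7.9
Time = 901.2658 seconds


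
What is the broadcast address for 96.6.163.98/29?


Network: 96.6.163.96/29
Host bits = 3
Set all host bits to 1:
Broadcast: 96.6.163.103


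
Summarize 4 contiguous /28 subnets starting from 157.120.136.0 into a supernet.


Original prefix: /28
Number of subnets: 4 = 2^2
New prefix = 28 - 2 = 26
Supernet: 157.120.136.0/26


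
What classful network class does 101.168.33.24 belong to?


First octet: 101
Binary: 01100101
0xxxxxxx -> Class A (1-126)
Class A, default mask 255.0.0.0 (/8)
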